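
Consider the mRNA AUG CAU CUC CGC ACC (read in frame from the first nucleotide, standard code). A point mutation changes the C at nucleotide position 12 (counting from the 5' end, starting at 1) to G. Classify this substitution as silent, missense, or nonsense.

silent

Position 12 falls in codon 4: CGC → Arg.
After the substitution the codon is CGG → Arg.
Both encode Arg, so the change is synonymous.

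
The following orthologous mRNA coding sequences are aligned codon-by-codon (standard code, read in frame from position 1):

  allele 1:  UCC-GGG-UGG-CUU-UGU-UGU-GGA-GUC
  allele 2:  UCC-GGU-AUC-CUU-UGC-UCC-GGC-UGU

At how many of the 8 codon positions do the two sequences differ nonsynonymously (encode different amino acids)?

3

Codon 1: UCC Ser / UCC Ser — identical.
Codon 2: GGG Gly / GGU Gly — synonymous.
Codon 3: UGG Trp / AUC Ile — nonsynonymous.
Codon 4: CUU Leu / CUU Leu — identical.
Codon 5: UGU Cys / UGC Cys — synonymous.
Codon 6: UGU Cys / UCC Ser — nonsynonymous.
Codon 7: GGA Gly / GGC Gly — synonymous.
Codon 8: GUC Val / UGU Cys — nonsynonymous.
Nonsynonymous differences: 3.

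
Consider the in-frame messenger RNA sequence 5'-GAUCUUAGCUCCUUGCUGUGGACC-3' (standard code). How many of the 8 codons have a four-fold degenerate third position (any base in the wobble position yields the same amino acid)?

Codon 1 GAU (Asp): third position 2-fold.
Codon 2 CUU (Leu): third position 4-fold.
Codon 3 AGC (Ser): third position 2-fold.
Codon 4 UCC (Ser): third position 4-fold.
Codon 5 UUG (Leu): third position 2-fold.
Codon 6 CUG (Leu): third position 4-fold.
Codon 7 UGG (Trp): third position 1-fold.
Codon 8 ACC (Thr): third position 4-fold.
Four-fold degenerate third positions: 4.

4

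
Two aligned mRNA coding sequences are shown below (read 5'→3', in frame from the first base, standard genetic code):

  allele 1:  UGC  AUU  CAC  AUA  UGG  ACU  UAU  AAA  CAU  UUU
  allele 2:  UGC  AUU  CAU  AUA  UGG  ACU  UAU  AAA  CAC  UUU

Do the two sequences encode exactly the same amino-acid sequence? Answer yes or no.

Codon 1: UGC Cys / UGC Cys — identical.
Codon 2: AUU Ile / AUU Ile — identical.
Codon 3: CAC His / CAU His — synonymous.
Codon 4: AUA Ile / AUA Ile — identical.
Codon 5: UGG Trp / UGG Trp — identical.
Codon 6: ACU Thr / ACU Thr — identical.
Codon 7: UAU Tyr / UAU Tyr — identical.
Codon 8: AAA Lys / AAA Lys — identical.
Codon 9: CAU His / CAC His — synonymous.
Codon 10: UUU Phe / UUU Phe — identical.
Nonsynonymous differences: 0 → same protein.

yes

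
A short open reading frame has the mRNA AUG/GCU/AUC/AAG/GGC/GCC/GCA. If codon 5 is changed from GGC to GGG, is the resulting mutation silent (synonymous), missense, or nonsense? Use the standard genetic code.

Position 15 falls in codon 5: GGC → Gly.
After the substitution the codon is GGG → Gly.
Both encode Gly, so the change is synonymous.

silent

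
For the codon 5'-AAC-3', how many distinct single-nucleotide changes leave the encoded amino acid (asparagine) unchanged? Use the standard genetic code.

Position 1: none → 0 synonymous.
Position 2: none → 0 synonymous.
Position 3: AAU → 1 synonymous.
Total: 0 + 0 + 1 = 1.

1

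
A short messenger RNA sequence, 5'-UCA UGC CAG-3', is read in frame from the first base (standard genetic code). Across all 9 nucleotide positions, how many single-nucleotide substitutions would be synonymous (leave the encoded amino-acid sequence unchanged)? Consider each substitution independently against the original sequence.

5

Codon 1 (UCA, Ser): 3 synonymous substitutions.
Codon 2 (UGC, Cys): 1 synonymous substitution.
Codon 3 (CAG, Gln): 1 synonymous substitution.
Total: 3 + 1 + 1 = 5.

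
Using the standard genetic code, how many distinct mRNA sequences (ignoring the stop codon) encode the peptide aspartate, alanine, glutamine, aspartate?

32

Asp: 2 codons.
Ala: 4 codons.
Gln: 2 codons.
Asp: 2 codons.
2 × 4 × 2 × 2 = 32.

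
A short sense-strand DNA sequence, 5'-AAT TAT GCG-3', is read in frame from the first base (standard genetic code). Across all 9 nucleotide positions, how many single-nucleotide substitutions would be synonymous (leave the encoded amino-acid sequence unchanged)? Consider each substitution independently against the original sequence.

Codon 1 (AAT, Asn): 1 synonymous substitution.
Codon 2 (TAT, Tyr): 1 synonymous substitution.
Codon 3 (GCG, Ala): 3 synonymous substitutions.
Total: 1 + 1 + 3 = 5.

5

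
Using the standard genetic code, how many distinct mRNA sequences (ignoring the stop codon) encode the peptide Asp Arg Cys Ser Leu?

864

Asp: 2 codons.
Arg: 6 codons.
Cys: 2 codons.
Ser: 6 codons.
Leu: 6 codons.
2 × 6 × 2 × 6 × 6 = 864.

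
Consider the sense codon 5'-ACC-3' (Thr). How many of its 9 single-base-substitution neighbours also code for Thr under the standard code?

3

Position 1: none → 0 synonymous.
Position 2: none → 0 synonymous.
Position 3: ACU, ACA, ACG → 3 synonymous.
Total: 0 + 0 + 3 = 3.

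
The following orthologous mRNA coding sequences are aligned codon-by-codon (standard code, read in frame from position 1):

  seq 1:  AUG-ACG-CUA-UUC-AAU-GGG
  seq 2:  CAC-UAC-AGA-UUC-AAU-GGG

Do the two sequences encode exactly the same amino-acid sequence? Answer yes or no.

Codon 1: AUG Met / CAC His — nonsynonymous.
Codon 2: ACG Thr / UAC Tyr — nonsynonymous.
Codon 3: CUA Leu / AGA Arg — nonsynonymous.
Codon 4: UUC Phe / UUC Phe — identical.
Codon 5: AAU Asn / AAU Asn — identical.
Codon 6: GGG Gly / GGG Gly — identical.
Nonsynonymous differences: 3 → different protein.

no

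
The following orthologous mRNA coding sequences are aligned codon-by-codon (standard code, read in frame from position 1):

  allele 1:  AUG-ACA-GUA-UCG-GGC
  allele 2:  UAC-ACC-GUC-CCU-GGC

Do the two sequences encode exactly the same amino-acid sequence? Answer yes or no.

Codon 1: AUG Met / UAC Tyr — nonsynonymous.
Codon 2: ACA Thr / ACC Thr — synonymous.
Codon 3: GUA Val / GUC Val — synonymous.
Codon 4: UCG Ser / CCU Pro — nonsynonymous.
Codon 5: GGC Gly / GGC Gly — identical.
Nonsynonymous differences: 2 → different protein.

no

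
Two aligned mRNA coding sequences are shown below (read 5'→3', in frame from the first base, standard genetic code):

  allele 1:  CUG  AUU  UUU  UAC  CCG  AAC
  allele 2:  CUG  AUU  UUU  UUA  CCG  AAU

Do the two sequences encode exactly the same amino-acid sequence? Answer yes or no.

Codon 1: CUG Leu / CUG Leu — identical.
Codon 2: AUU Ile / AUU Ile — identical.
Codon 3: UUU Phe / UUU Phe — identical.
Codon 4: UAC Tyr / UUA Leu — nonsynonymous.
Codon 5: CCG Pro / CCG Pro — identical.
Codon 6: AAC Asn / AAU Asn — synonymous.
Nonsynonymous differences: 1 → different protein.

no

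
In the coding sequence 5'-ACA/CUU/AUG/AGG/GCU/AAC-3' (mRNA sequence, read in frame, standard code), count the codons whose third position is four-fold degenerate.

3

Codon 1 ACA (Thr): third position 4-fold.
Codon 2 CUU (Leu): third position 4-fold.
Codon 3 AUG (Met): third position 1-fold.
Codon 4 AGG (Arg): third position 2-fold.
Codon 5 GCU (Ala): third position 4-fold.
Codon 6 AAC (Asn): third position 2-fold.
Four-fold degenerate third positions: 3.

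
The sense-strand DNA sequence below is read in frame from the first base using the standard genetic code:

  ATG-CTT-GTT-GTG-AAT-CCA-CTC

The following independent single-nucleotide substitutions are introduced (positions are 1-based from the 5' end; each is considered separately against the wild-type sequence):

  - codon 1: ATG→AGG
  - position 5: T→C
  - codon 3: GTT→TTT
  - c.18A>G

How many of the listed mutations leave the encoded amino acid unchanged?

1

Codon 1: ATG (Met) → AGG (Arg) — missense.
Codon 2: CTT (Leu) → CCT (Pro) — missense.
Codon 3: GTT (Val) → TTT (Phe) — missense.
Codon 6: CCA (Pro) → CCG (Pro) — synonymous.
Synonymous: 1 of 4.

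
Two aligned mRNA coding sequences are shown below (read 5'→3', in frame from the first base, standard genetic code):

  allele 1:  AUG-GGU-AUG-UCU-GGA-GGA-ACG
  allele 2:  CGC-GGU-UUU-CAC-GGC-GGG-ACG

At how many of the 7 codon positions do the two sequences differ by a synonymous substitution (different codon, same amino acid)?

Codon 1: AUG Met / CGC Arg — nonsynonymous.
Codon 2: GGU Gly / GGU Gly — identical.
Codon 3: AUG Met / UUU Phe — nonsynonymous.
Codon 4: UCU Ser / CAC His — nonsynonymous.
Codon 5: GGA Gly / GGC Gly — synonymous.
Codon 6: GGA Gly / GGG Gly — synonymous.
Codon 7: ACG Thr / ACG Thr — identical.
Synonymous differences: 2.

2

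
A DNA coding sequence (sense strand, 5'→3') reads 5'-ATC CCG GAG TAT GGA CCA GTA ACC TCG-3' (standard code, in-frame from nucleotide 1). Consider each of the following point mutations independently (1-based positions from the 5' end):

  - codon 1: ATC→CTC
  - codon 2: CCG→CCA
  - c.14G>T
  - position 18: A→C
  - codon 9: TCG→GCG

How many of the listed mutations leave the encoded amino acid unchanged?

Codon 1: ATC (Ile) → CTC (Leu) — missense.
Codon 2: CCG (Pro) → CCA (Pro) — synonymous.
Codon 5: GGA (Gly) → GTA (Val) — missense.
Codon 6: CCA (Pro) → CCC (Pro) — synonymous.
Codon 9: TCG (Ser) → GCG (Ala) — missense.
Synonymous: 2 of 5.

2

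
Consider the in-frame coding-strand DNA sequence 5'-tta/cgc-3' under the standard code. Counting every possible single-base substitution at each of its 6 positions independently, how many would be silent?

Codon 1 (TTA, Leu): 2 synonymous substitutions.
Codon 2 (CGC, Arg): 3 synonymous substitutions.
Total: 2 + 3 = 5.

5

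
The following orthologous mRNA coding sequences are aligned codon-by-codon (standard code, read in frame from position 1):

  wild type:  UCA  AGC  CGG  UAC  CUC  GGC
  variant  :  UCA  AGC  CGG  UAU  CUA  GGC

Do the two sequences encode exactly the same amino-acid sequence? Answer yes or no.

yes

Codon 1: UCA Ser / UCA Ser — identical.
Codon 2: AGC Ser / AGC Ser — identical.
Codon 3: CGG Arg / CGG Arg — identical.
Codon 4: UAC Tyr / UAU Tyr — synonymous.
Codon 5: CUC Leu / CUA Leu — synonymous.
Codon 6: GGC Gly / GGC Gly — identical.
Nonsynonymous differences: 0 → same protein.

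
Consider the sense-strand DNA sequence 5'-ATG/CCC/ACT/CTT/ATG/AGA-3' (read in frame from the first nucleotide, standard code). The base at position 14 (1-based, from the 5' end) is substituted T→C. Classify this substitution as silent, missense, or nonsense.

missense

Position 14 falls in codon 5: ATG → Met.
After the substitution the codon is ACG → Thr.
Met ≠ Thr, so this is a missense mutation.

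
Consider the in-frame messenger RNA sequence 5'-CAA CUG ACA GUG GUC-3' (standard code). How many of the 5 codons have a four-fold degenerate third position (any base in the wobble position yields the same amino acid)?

4

Codon 1 CAA (Gln): third position 2-fold.
Codon 2 CUG (Leu): third position 4-fold.
Codon 3 ACA (Thr): third position 4-fold.
Codon 4 GUG (Val): third position 4-fold.
Codon 5 GUC (Val): third position 4-fold.
Four-fold degenerate third positions: 4.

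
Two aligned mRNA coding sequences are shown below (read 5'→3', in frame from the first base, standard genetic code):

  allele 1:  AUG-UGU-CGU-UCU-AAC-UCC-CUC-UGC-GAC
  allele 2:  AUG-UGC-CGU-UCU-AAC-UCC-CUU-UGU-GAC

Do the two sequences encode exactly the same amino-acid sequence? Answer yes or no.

yes

Codon 1: AUG Met / AUG Met — identical.
Codon 2: UGU Cys / UGC Cys — synonymous.
Codon 3: CGU Arg / CGU Arg — identical.
Codon 4: UCU Ser / UCU Ser — identical.
Codon 5: AAC Asn / AAC Asn — identical.
Codon 6: UCC Ser / UCC Ser — identical.
Codon 7: CUC Leu / CUU Leu — synonymous.
Codon 8: UGC Cys / UGU Cys — synonymous.
Codon 9: GAC Asp / GAC Asp — identical.
Nonsynonymous differences: 0 → same protein.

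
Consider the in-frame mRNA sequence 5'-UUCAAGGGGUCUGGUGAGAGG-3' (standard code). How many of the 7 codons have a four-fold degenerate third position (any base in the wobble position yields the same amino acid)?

Codon 1 UUC (Phe): third position 2-fold.
Codon 2 AAG (Lys): third position 2-fold.
Codon 3 GGG (Gly): third position 4-fold.
Codon 4 UCU (Ser): third position 4-fold.
Codon 5 GGU (Gly): third position 4-fold.
Codon 6 GAG (Glu): third position 2-fold.
Codon 7 AGG (Arg): third position 2-fold.
Four-fold degenerate third positions: 3.

3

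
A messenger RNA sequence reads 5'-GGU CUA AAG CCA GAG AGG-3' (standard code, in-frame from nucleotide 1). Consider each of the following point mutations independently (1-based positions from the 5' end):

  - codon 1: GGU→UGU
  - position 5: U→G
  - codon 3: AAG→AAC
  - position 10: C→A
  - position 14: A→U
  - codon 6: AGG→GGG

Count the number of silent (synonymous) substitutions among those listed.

Codon 1: GGU (Gly) → UGU (Cys) — missense.
Codon 2: CUA (Leu) → CGA (Arg) — missense.
Codon 3: AAG (Lys) → AAC (Asn) — missense.
Codon 4: CCA (Pro) → ACA (Thr) — missense.
Codon 5: GAG (Glu) → GUG (Val) — missense.
Codon 6: AGG (Arg) → GGG (Gly) — missense.
Synonymous: 0 of 6.

0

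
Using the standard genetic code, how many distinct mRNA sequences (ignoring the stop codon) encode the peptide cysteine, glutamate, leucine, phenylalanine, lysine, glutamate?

192

Cys: 2 codons.
Glu: 2 codons.
Leu: 6 codons.
Phe: 2 codons.
Lys: 2 codons.
Glu: 2 codons.
2 × 2 × 6 × 2 × 2 × 2 = 192.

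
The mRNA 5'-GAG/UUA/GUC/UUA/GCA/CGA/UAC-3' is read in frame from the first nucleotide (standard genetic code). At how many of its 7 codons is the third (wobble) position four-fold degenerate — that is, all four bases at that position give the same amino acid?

Codon 1 GAG (Glu): third position 2-fold.
Codon 2 UUA (Leu): third position 2-fold.
Codon 3 GUC (Val): third position 4-fold.
Codon 4 UUA (Leu): third position 2-fold.
Codon 5 GCA (Ala): third position 4-fold.
Codon 6 CGA (Arg): third position 4-fold.
Codon 7 UAC (Tyr): third position 2-fold.
Four-fold degenerate third positions: 3.

3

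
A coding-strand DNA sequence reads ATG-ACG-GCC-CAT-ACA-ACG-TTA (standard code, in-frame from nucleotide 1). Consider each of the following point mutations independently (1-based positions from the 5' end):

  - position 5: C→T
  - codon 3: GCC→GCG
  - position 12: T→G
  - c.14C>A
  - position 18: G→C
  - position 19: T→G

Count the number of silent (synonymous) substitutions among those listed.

2

Codon 2: ACG (Thr) → ATG (Met) — missense.
Codon 3: GCC (Ala) → GCG (Ala) — synonymous.
Codon 4: CAT (His) → CAG (Gln) — missense.
Codon 5: ACA (Thr) → AAA (Lys) — missense.
Codon 6: ACG (Thr) → ACC (Thr) — synonymous.
Codon 7: TTA (Leu) → GTA (Val) — missense.
Synonymous: 2 of 6.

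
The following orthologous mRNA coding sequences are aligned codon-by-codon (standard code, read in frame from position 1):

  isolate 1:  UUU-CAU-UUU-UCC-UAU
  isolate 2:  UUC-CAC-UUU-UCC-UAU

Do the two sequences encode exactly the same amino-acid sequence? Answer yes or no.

yes

Codon 1: UUU Phe / UUC Phe — synonymous.
Codon 2: CAU His / CAC His — synonymous.
Codon 3: UUU Phe / UUU Phe — identical.
Codon 4: UCC Ser / UCC Ser — identical.
Codon 5: UAU Tyr / UAU Tyr — identical.
Nonsynonymous differences: 0 → same protein.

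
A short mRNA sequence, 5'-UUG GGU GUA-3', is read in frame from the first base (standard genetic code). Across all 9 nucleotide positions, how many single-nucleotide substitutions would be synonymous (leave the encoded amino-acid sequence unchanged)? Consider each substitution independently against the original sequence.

Codon 1 (UUG, Leu): 2 synonymous substitutions.
Codon 2 (GGU, Gly): 3 synonymous substitutions.
Codon 3 (GUA, Val): 3 synonymous substitutions.
Total: 2 + 3 + 3 = 8.

8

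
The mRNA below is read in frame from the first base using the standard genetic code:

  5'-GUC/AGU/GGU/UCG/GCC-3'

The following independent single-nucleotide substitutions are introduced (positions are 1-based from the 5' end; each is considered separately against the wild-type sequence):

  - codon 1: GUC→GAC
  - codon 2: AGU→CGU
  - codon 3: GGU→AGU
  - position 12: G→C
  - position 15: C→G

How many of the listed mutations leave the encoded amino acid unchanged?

Codon 1: GUC (Val) → GAC (Asp) — missense.
Codon 2: AGU (Ser) → CGU (Arg) — missense.
Codon 3: GGU (Gly) → AGU (Ser) — missense.
Codon 4: UCG (Ser) → UCC (Ser) — synonymous.
Codon 5: GCC (Ala) → GCG (Ala) — synonymous.
Synonymous: 2 of 5.

2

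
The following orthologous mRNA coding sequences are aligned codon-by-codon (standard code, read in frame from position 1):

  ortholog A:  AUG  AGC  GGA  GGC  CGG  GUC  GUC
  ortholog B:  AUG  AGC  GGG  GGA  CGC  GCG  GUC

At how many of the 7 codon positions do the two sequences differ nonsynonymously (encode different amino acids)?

1

Codon 1: AUG Met / AUG Met — identical.
Codon 2: AGC Ser / AGC Ser — identical.
Codon 3: GGA Gly / GGG Gly — synonymous.
Codon 4: GGC Gly / GGA Gly — synonymous.
Codon 5: CGG Arg / CGC Arg — synonymous.
Codon 6: GUC Val / GCG Ala — nonsynonymous.
Codon 7: GUC Val / GUC Val — identical.
Nonsynonymous differences: 1.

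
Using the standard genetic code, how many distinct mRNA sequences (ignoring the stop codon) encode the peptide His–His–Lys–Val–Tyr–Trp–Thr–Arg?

His: 2 codons.
His: 2 codons.
Lys: 2 codons.
Val: 4 codons.
Tyr: 2 codons.
Trp: 1 codon.
Thr: 4 codons.
Arg: 6 codons.
2 × 2 × 2 × 4 × 2 × 1 × 4 × 6 = 1536.

1536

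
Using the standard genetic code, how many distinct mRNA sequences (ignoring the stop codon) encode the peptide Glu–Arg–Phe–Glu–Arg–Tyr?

Glu: 2 codons.
Arg: 6 codons.
Phe: 2 codons.
Glu: 2 codons.
Arg: 6 codons.
Tyr: 2 codons.
2 × 6 × 2 × 2 × 6 × 2 = 576.

576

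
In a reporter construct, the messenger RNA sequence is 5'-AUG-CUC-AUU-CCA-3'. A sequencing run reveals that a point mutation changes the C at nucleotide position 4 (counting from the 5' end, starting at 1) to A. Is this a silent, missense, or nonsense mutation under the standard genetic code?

Position 4 falls in codon 2: CUC → Leu.
After the substitution the codon is AUC → Ile.
Leu ≠ Ile, so this is a missense mutation.

missense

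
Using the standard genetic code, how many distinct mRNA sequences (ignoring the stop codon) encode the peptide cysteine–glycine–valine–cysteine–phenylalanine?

128

Cys: 2 codons.
Gly: 4 codons.
Val: 4 codons.
Cys: 2 codons.
Phe: 2 codons.
2 × 4 × 4 × 2 × 2 = 128.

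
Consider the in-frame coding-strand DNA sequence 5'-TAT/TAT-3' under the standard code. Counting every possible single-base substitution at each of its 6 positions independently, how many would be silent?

Codon 1 (TAT, Tyr): 1 synonymous substitution.
Codon 2 (TAT, Tyr): 1 synonymous substitution.
Total: 1 + 1 = 2.

2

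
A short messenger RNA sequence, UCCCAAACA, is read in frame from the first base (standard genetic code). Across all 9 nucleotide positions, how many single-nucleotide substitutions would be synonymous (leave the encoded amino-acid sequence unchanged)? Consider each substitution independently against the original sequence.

7

Codon 1 (UCC, Ser): 3 synonymous substitutions.
Codon 2 (CAA, Gln): 1 synonymous substitution.
Codon 3 (ACA, Thr): 3 synonymous substitutions.
Total: 3 + 1 + 3 = 7.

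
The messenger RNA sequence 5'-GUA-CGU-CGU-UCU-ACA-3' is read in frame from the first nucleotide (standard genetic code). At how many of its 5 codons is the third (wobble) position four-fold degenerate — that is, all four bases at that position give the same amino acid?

5

Codon 1 GUA (Val): third position 4-fold.
Codon 2 CGU (Arg): third position 4-fold.
Codon 3 CGU (Arg): third position 4-fold.
Codon 4 UCU (Ser): third position 4-fold.
Codon 5 ACA (Thr): third position 4-fold.
Four-fold degenerate third positions: 5.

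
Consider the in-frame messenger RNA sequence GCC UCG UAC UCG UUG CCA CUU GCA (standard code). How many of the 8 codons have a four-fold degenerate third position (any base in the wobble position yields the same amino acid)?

Codon 1 GCC (Ala): third position 4-fold.
Codon 2 UCG (Ser): third position 4-fold.
Codon 3 UAC (Tyr): third position 2-fold.
Codon 4 UCG (Ser): third position 4-fold.
Codon 5 UUG (Leu): third position 2-fold.
Codon 6 CCA (Pro): third position 4-fold.
Codon 7 CUU (Leu): third position 4-fold.
Codon 8 GCA (Ala): third position 4-fold.
Four-fold degenerate third positions: 6.

6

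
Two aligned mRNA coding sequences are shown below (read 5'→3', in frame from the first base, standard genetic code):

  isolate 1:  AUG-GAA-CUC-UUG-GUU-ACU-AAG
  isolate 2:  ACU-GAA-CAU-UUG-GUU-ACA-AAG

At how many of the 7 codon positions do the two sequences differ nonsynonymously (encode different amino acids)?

2

Codon 1: AUG Met / ACU Thr — nonsynonymous.
Codon 2: GAA Glu / GAA Glu — identical.
Codon 3: CUC Leu / CAU His — nonsynonymous.
Codon 4: UUG Leu / UUG Leu — identical.
Codon 5: GUU Val / GUU Val — identical.
Codon 6: ACU Thr / ACA Thr — synonymous.
Codon 7: AAG Lys / AAG Lys — identical.
Nonsynonymous differences: 2.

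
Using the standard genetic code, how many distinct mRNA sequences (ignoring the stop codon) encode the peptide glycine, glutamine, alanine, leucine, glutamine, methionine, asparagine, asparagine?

1536

Gly: 4 codons.
Gln: 2 codons.
Ala: 4 codons.
Leu: 6 codons.
Gln: 2 codons.
Met: 1 codon.
Asn: 2 codons.
Asn: 2 codons.
4 × 2 × 4 × 6 × 2 × 1 × 2 × 2 = 1536.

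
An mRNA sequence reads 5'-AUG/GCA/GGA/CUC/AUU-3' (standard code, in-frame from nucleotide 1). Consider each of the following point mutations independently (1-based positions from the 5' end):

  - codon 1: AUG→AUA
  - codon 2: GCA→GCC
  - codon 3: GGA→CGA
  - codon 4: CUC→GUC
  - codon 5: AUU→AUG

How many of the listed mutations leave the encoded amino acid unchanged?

1

Codon 1: AUG (Met) → AUA (Ile) — missense.
Codon 2: GCA (Ala) → GCC (Ala) — synonymous.
Codon 3: GGA (Gly) → CGA (Arg) — missense.
Codon 4: CUC (Leu) → GUC (Val) — missense.
Codon 5: AUU (Ile) → AUG (Met) — missense.
Synonymous: 1 of 5.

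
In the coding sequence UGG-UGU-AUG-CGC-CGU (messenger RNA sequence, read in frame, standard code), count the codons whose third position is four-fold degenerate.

2

Codon 1 UGG (Trp): third position 1-fold.
Codon 2 UGU (Cys): third position 2-fold.
Codon 3 AUG (Met): third position 1-fold.
Codon 4 CGC (Arg): third position 4-fold.
Codon 5 CGU (Arg): third position 4-fold.
Four-fold degenerate third positions: 2.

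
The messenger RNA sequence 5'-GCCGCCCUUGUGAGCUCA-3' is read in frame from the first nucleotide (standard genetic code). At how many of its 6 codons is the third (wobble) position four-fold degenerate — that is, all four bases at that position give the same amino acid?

Codon 1 GCC (Ala): third position 4-fold.
Codon 2 GCC (Ala): third position 4-fold.
Codon 3 CUU (Leu): third position 4-fold.
Codon 4 GUG (Val): third position 4-fold.
Codon 5 AGC (Ser): third position 2-fold.
Codon 6 UCA (Ser): third position 4-fold.
Four-fold degenerate third positions: 5.

5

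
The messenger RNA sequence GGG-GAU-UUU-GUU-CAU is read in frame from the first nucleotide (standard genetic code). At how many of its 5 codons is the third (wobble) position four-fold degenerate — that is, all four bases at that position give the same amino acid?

2

Codon 1 GGG (Gly): third position 4-fold.
Codon 2 GAU (Asp): third position 2-fold.
Codon 3 UUU (Phe): third position 2-fold.
Codon 4 GUU (Val): third position 4-fold.
Codon 5 CAU (His): third position 2-fold.
Four-fold degenerate third positions: 2.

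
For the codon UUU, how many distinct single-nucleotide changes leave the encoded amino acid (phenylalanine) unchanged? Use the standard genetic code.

Position 1: none → 0 synonymous.
Position 2: none → 0 synonymous.
Position 3: UUC → 1 synonymous.
Total: 0 + 0 + 1 = 1.

1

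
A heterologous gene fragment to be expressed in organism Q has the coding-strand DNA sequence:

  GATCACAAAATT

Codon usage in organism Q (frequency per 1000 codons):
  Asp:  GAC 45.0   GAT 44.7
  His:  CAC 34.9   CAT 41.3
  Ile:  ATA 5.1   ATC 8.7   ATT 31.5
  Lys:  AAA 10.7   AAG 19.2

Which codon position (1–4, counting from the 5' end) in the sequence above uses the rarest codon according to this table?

3

Codon 1 GAT (Asp): 44.7 per 1000.
Codon 2 CAC (His): 34.9 per 1000.
Codon 3 AAA (Lys): 10.7 per 1000.
Codon 4 ATT (Ile): 31.5 per 1000.
Lowest frequency is 10.7 at codon 3.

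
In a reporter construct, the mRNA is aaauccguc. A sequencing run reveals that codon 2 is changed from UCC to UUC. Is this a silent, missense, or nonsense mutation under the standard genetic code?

missense

Position 5 falls in codon 2: UCC → Ser.
After the substitution the codon is UUC → Phe.
Ser ≠ Phe, so this is a missense mutation.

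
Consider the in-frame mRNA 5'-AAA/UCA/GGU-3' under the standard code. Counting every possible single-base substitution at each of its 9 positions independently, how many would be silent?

7

Codon 1 (AAA, Lys): 1 synonymous substitution.
Codon 2 (UCA, Ser): 3 synonymous substitutions.
Codon 3 (GGU, Gly): 3 synonymous substitutions.
Total: 1 + 3 + 3 = 7.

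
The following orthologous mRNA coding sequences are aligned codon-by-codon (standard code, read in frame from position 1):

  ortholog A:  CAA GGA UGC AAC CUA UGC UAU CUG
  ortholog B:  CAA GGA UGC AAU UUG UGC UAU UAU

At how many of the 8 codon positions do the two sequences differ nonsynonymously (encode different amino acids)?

Codon 1: CAA Gln / CAA Gln — identical.
Codon 2: GGA Gly / GGA Gly — identical.
Codon 3: UGC Cys / UGC Cys — identical.
Codon 4: AAC Asn / AAU Asn — synonymous.
Codon 5: CUA Leu / UUG Leu — synonymous.
Codon 6: UGC Cys / UGC Cys — identical.
Codon 7: UAU Tyr / UAU Tyr — identical.
Codon 8: CUG Leu / UAU Tyr — nonsynonymous.
Nonsynonymous differences: 1.

1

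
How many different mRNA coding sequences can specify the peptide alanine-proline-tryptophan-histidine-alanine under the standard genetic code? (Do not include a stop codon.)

128

Ala: 4 codons.
Pro: 4 codons.
Trp: 1 codon.
His: 2 codons.
Ala: 4 codons.
4 × 4 × 1 × 2 × 4 = 128.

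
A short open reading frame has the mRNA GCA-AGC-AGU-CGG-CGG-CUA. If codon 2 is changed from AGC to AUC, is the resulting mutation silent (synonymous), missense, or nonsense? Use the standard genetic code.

Position 5 falls in codon 2: AGC → Ser.
After the substitution the codon is AUC → Ile.
Ser ≠ Ile, so this is a missense mutation.

missense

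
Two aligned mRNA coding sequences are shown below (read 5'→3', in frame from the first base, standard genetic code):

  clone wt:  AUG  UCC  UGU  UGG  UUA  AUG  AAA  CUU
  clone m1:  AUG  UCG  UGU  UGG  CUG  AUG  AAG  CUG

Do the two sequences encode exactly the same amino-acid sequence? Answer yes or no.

Codon 1: AUG Met / AUG Met — identical.
Codon 2: UCC Ser / UCG Ser — synonymous.
Codon 3: UGU Cys / UGU Cys — identical.
Codon 4: UGG Trp / UGG Trp — identical.
Codon 5: UUA Leu / CUG Leu — synonymous.
Codon 6: AUG Met / AUG Met — identical.
Codon 7: AAA Lys / AAG Lys — synonymous.
Codon 8: CUU Leu / CUG Leu — synonymous.
Nonsynonymous differences: 0 → same protein.

yes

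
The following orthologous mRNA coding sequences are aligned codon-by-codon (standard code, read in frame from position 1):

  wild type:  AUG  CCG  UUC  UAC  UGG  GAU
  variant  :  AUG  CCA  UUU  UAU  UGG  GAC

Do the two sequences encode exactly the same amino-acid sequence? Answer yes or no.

yes

Codon 1: AUG Met / AUG Met — identical.
Codon 2: CCG Pro / CCA Pro — synonymous.
Codon 3: UUC Phe / UUU Phe — synonymous.
Codon 4: UAC Tyr / UAU Tyr — synonymous.
Codon 5: UGG Trp / UGG Trp — identical.
Codon 6: GAU Asp / GAC Asp — synonymous.
Nonsynonymous differences: 0 → same protein.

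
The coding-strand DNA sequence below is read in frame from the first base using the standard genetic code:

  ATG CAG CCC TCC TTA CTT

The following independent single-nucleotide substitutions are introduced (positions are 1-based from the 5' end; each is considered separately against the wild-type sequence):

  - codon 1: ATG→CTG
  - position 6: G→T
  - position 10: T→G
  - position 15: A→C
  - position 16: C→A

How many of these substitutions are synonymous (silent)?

0

Codon 1: ATG (Met) → CTG (Leu) — missense.
Codon 2: CAG (Gln) → CAT (His) — missense.
Codon 4: TCC (Ser) → GCC (Ala) — missense.
Codon 5: TTA (Leu) → TTC (Phe) — missense.
Codon 6: CTT (Leu) → ATT (Ile) — missense.
Synonymous: 0 of 5.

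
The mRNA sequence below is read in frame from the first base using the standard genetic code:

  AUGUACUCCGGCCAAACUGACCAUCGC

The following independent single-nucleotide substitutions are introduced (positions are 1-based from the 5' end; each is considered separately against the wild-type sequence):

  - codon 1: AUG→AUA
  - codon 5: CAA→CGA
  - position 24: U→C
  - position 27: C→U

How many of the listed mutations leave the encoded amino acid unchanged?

Codon 1: AUG (Met) → AUA (Ile) — missense.
Codon 5: CAA (Gln) → CGA (Arg) — missense.
Codon 8: CAU (His) → CAC (His) — synonymous.
Codon 9: CGC (Arg) → CGU (Arg) — synonymous.
Synonymous: 2 of 4.

2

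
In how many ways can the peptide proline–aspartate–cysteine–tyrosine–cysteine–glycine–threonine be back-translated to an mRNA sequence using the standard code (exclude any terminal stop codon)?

Pro: 4 codons.
Asp: 2 codons.
Cys: 2 codons.
Tyr: 2 codons.
Cys: 2 codons.
Gly: 4 codons.
Thr: 4 codons.
4 × 2 × 2 × 2 × 2 × 4 × 4 = 1024.

1024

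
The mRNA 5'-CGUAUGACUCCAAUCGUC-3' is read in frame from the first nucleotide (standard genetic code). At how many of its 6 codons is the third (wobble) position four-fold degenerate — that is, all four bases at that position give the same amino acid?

Codon 1 CGU (Arg): third position 4-fold.
Codon 2 AUG (Met): third position 1-fold.
Codon 3 ACU (Thr): third position 4-fold.
Codon 4 CCA (Pro): third position 4-fold.
Codon 5 AUC (Ile): third position 3-fold.
Codon 6 GUC (Val): third position 4-fold.
Four-fold degenerate third positions: 4.

4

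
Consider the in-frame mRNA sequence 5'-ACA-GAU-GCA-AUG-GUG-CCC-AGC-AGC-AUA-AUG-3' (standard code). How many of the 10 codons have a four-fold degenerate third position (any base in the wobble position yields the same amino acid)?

4

Codon 1 ACA (Thr): third position 4-fold.
Codon 2 GAU (Asp): third position 2-fold.
Codon 3 GCA (Ala): third position 4-fold.
Codon 4 AUG (Met): third position 1-fold.
Codon 5 GUG (Val): third position 4-fold.
Codon 6 CCC (Pro): third position 4-fold.
Codon 7 AGC (Ser): third position 2-fold.
Codon 8 AGC (Ser): third position 2-fold.
Codon 9 AUA (Ile): third position 3-fold.
Codon 10 AUG (Met): third position 1-fold.
Four-fold degenerate third positions: 4.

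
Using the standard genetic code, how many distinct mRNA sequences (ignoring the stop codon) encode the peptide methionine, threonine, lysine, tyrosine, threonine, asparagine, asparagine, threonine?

Met: 1 codon.
Thr: 4 codons.
Lys: 2 codons.
Tyr: 2 codons.
Thr: 4 codons.
Asn: 2 codons.
Asn: 2 codons.
Thr: 4 codons.
1 × 4 × 2 × 2 × 4 × 2 × 2 × 4 = 1024.

1024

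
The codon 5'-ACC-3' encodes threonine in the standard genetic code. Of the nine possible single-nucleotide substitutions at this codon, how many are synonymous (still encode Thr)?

3

Position 1: none → 0 synonymous.
Position 2: none → 0 synonymous.
Position 3: ACU, ACA, ACG → 3 synonymous.
Total: 0 + 0 + 3 = 3.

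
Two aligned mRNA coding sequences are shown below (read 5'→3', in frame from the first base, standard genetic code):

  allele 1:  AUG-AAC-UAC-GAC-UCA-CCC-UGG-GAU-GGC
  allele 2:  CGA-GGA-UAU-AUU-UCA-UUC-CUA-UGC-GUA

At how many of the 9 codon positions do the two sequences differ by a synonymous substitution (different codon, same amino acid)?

1

Codon 1: AUG Met / CGA Arg — nonsynonymous.
Codon 2: AAC Asn / GGA Gly — nonsynonymous.
Codon 3: UAC Tyr / UAU Tyr — synonymous.
Codon 4: GAC Asp / AUU Ile — nonsynonymous.
Codon 5: UCA Ser / UCA Ser — identical.
Codon 6: CCC Pro / UUC Phe — nonsynonymous.
Codon 7: UGG Trp / CUA Leu — nonsynonymous.
Codon 8: GAU Asp / UGC Cys — nonsynonymous.
Codon 9: GGC Gly / GUA Val — nonsynonymous.
Synonymous differences: 1.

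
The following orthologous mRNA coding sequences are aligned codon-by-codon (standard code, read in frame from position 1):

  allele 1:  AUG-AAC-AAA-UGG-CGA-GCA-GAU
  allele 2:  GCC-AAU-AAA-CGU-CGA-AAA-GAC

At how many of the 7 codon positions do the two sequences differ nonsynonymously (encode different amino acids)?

Codon 1: AUG Met / GCC Ala — nonsynonymous.
Codon 2: AAC Asn / AAU Asn — synonymous.
Codon 3: AAA Lys / AAA Lys — identical.
Codon 4: UGG Trp / CGU Arg — nonsynonymous.
Codon 5: CGA Arg / CGA Arg — identical.
Codon 6: GCA Ala / AAA Lys — nonsynonymous.
Codon 7: GAU Asp / GAC Asp — synonymous.
Nonsynonymous differences: 3.

3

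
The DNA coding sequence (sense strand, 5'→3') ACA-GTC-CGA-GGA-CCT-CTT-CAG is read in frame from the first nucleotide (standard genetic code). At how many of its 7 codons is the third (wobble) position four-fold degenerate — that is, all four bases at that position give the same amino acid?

Codon 1 ACA (Thr): third position 4-fold.
Codon 2 GTC (Val): third position 4-fold.
Codon 3 CGA (Arg): third position 4-fold.
Codon 4 GGA (Gly): third position 4-fold.
Codon 5 CCT (Pro): third position 4-fold.
Codon 6 CTT (Leu): third position 4-fold.
Codon 7 CAG (Gln): third position 2-fold.
Four-fold degenerate third positions: 6.

6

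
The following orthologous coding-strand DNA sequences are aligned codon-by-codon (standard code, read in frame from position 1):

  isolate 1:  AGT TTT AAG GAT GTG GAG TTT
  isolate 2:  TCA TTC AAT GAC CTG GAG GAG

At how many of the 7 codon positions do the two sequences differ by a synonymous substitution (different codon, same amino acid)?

Codon 1: AGT Ser / TCA Ser — synonymous.
Codon 2: TTT Phe / TTC Phe — synonymous.
Codon 3: AAG Lys / AAT Asn — nonsynonymous.
Codon 4: GAT Asp / GAC Asp — synonymous.
Codon 5: GTG Val / CTG Leu — nonsynonymous.
Codon 6: GAG Glu / GAG Glu — identical.
Codon 7: TTT Phe / GAG Glu — nonsynonymous.
Synonymous differences: 3.

3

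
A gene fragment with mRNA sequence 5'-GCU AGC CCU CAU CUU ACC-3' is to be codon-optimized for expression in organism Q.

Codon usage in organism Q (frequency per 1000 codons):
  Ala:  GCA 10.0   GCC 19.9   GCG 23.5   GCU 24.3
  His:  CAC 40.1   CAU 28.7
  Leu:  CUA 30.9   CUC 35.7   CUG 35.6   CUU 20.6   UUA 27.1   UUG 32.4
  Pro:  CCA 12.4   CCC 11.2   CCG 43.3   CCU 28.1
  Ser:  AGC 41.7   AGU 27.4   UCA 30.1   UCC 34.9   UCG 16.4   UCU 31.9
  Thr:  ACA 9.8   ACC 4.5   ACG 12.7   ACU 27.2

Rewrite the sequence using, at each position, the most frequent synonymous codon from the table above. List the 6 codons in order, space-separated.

GCU AGC CCG CAC CUC ACU

Codon 1 (Ala): best is GCU at 24.3.
Codon 2 (Ser): best is AGC at 41.7.
Codon 3 (Pro): best is CCG at 43.3.
Codon 4 (His): best is CAC at 40.1.
Codon 5 (Leu): best is CUC at 35.7.
Codon 6 (Thr): best is ACU at 27.2.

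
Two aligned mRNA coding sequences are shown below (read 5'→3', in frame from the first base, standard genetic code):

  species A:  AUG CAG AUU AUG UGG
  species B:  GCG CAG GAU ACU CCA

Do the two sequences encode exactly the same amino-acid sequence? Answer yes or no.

Codon 1: AUG Met / GCG Ala — nonsynonymous.
Codon 2: CAG Gln / CAG Gln — identical.
Codon 3: AUU Ile / GAU Asp — nonsynonymous.
Codon 4: AUG Met / ACU Thr — nonsynonymous.
Codon 5: UGG Trp / CCA Pro — nonsynonymous.
Nonsynonymous differences: 4 → different protein.

no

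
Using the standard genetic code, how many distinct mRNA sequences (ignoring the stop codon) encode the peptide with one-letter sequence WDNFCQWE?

64

Trp: 1 codon.
Asp: 2 codons.
Asn: 2 codons.
Phe: 2 codons.
Cys: 2 codons.
Gln: 2 codons.
Trp: 1 codon.
Glu: 2 codons.
1 × 2 × 2 × 2 × 2 × 2 × 1 × 2 = 64.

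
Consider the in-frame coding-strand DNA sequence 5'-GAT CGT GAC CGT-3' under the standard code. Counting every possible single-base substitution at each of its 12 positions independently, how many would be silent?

8

Codon 1 (GAT, Asp): 1 synonymous substitution.
Codon 2 (CGT, Arg): 3 synonymous substitutions.
Codon 3 (GAC, Asp): 1 synonymous substitution.
Codon 4 (CGT, Arg): 3 synonymous substitutions.
Total: 1 + 3 + 1 + 3 = 8.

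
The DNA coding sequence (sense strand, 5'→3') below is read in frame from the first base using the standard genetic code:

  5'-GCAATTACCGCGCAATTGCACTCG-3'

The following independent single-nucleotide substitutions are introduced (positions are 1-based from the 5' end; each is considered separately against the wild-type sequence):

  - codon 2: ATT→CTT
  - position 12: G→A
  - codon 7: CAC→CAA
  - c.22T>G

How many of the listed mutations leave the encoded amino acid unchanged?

Codon 2: ATT (Ile) → CTT (Leu) — missense.
Codon 4: GCG (Ala) → GCA (Ala) — synonymous.
Codon 7: CAC (His) → CAA (Gln) — missense.
Codon 8: TCG (Ser) → GCG (Ala) — missense.
Synonymous: 1 of 4.

1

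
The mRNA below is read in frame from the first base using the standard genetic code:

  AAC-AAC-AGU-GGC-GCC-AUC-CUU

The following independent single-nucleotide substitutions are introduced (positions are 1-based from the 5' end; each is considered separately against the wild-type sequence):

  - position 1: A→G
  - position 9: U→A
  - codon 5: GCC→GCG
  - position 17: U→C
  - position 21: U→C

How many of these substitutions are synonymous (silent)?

Codon 1: AAC (Asn) → GAC (Asp) — missense.
Codon 3: AGU (Ser) → AGA (Arg) — missense.
Codon 5: GCC (Ala) → GCG (Ala) — synonymous.
Codon 6: AUC (Ile) → ACC (Thr) — missense.
Codon 7: CUU (Leu) → CUC (Leu) — synonymous.
Synonymous: 2 of 5.

2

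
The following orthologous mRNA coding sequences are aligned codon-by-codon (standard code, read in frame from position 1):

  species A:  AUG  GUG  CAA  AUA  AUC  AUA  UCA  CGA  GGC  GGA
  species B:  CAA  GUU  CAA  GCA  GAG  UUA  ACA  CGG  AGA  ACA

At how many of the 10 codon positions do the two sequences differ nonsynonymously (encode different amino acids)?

Codon 1: AUG Met / CAA Gln — nonsynonymous.
Codon 2: GUG Val / GUU Val — synonymous.
Codon 3: CAA Gln / CAA Gln — identical.
Codon 4: AUA Ile / GCA Ala — nonsynonymous.
Codon 5: AUC Ile / GAG Glu — nonsynonymous.
Codon 6: AUA Ile / UUA Leu — nonsynonymous.
Codon 7: UCA Ser / ACA Thr — nonsynonymous.
Codon 8: CGA Arg / CGG Arg — synonymous.
Codon 9: GGC Gly / AGA Arg — nonsynonymous.
Codon 10: GGA Gly / ACA Thr — nonsynonymous.
Nonsynonymous differences: 7.

7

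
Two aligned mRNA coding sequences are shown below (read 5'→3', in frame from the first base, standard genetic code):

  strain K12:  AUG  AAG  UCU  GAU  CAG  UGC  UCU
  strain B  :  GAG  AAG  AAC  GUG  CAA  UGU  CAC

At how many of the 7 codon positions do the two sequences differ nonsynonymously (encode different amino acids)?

Codon 1: AUG Met / GAG Glu — nonsynonymous.
Codon 2: AAG Lys / AAG Lys — identical.
Codon 3: UCU Ser / AAC Asn — nonsynonymous.
Codon 4: GAU Asp / GUG Val — nonsynonymous.
Codon 5: CAG Gln / CAA Gln — synonymous.
Codon 6: UGC Cys / UGU Cys — synonymous.
Codon 7: UCU Ser / CAC His — nonsynonymous.
Nonsynonymous differences: 4.

4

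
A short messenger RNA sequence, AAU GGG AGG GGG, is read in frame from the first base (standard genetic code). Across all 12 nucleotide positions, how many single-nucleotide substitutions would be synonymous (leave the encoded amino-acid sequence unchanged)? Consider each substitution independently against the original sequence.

9

Codon 1 (AAU, Asn): 1 synonymous substitution.
Codon 2 (GGG, Gly): 3 synonymous substitutions.
Codon 3 (AGG, Arg): 2 synonymous substitutions.
Codon 4 (GGG, Gly): 3 synonymous substitutions.
Total: 1 + 3 + 2 + 3 = 9.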